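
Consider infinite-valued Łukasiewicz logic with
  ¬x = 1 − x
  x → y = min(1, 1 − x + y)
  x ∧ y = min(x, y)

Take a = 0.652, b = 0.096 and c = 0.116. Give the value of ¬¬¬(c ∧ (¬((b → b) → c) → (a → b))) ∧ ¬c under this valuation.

0.884

b → b = min(1, 1 − 0.096 + 0.096) = min(1, 1.000) = 1.000
(b → b) → c = min(1, 1 − 1.000 + 0.116) = min(1, 0.116) = 0.116
¬((b → b) → c) = 1 − 0.116 = 0.884
a → b = min(1, 1 − 0.652 + 0.096) = min(1, 0.444) = 0.444
¬((b → b) → c) → (a → b) = min(1, 1 − 0.884 + 0.444) = min(1, 0.560) = 0.560
c ∧ (¬((b → b) → c) → (a → b)) = min(0.116, 0.560) = 0.116
¬(c ∧ (¬((b → b) → c) → (a → b))) = 1 − 0.116 = 0.884
¬¬(c ∧ (¬((b → b) → c) → (a → b))) = 1 − 0.884 = 0.116
¬¬¬(c ∧ (¬((b → b) → c) → (a → b))) = 1 − 0.116 = 0.884
¬c = 1 − 0.116 = 0.884
¬¬¬(c ∧ (¬((b → b) → c) → (a → b))) ∧ ¬c = min(0.884, 0.884) = 0.884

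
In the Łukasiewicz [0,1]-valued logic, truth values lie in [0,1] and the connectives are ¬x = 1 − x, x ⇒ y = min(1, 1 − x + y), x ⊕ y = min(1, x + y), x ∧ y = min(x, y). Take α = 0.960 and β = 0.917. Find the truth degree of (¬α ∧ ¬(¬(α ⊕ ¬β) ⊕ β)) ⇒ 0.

¬α = 1 − 0.960 = 0.040
¬β = 1 − 0.917 = 0.083
α ⊕ ¬β = min(1, 0.960 + 0.083) = min(1, 1.043) = 1.000
¬(α ⊕ ¬β) = 1 − 1.000 = 0.000
¬(α ⊕ ¬β) ⊕ β = min(1, 0.000 + 0.917) = min(1, 0.917) = 0.917
¬(¬(α ⊕ ¬β) ⊕ β) = 1 − 0.917 = 0.083
¬α ∧ ¬(¬(α ⊕ ¬β) ⊕ β) = min(0.040, 0.083) = 0.040
(¬α ∧ ¬(¬(α ⊕ ¬β) ⊕ β)) ⇒ 0 = min(1, 1 − 0.040 + 0.000) = min(1, 0.960) = 0.960

0.960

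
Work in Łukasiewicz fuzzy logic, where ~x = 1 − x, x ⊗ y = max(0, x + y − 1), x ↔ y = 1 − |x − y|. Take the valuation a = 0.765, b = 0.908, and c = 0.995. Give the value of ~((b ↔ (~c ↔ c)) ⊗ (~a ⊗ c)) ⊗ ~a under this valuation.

~c = 1 − 0.995 = 0.005
~c ↔ c = 1 − |0.005 − 0.995| = 1 − 0.990 = 0.010
b ↔ (~c ↔ c) = 1 − |0.908 − 0.010| = 1 − 0.898 = 0.102
~a = 1 − 0.765 = 0.235
~a ⊗ c = max(0, 0.235 + 0.995 − 1) = max(0, 0.230) = 0.230
(b ↔ (~c ↔ c)) ⊗ (~a ⊗ c) = max(0, 0.102 + 0.230 − 1) = max(0, -0.668) = 0.000
~((b ↔ (~c ↔ c)) ⊗ (~a ⊗ c)) = 1 − 0.000 = 1.000
~((b ↔ (~c ↔ c)) ⊗ (~a ⊗ c)) ⊗ ~a = max(0, 1.000 + 0.235 − 1) = max(0, 0.235) = 0.235

0.235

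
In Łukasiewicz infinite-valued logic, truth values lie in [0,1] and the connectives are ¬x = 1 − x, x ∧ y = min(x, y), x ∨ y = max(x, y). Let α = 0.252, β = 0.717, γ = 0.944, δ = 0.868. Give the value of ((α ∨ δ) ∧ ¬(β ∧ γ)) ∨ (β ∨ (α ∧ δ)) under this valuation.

0.717

α ∨ δ = max(0.252, 0.868) = 0.868
β ∧ γ = min(0.717, 0.944) = 0.717
¬(β ∧ γ) = 1 − 0.717 = 0.283
(α ∨ δ) ∧ ¬(β ∧ γ) = min(0.868, 0.283) = 0.283
α ∧ δ = min(0.252, 0.868) = 0.252
β ∨ (α ∧ δ) = max(0.717, 0.252) = 0.717
((α ∨ δ) ∧ ¬(β ∧ γ)) ∨ (β ∨ (α ∧ δ)) = max(0.283, 0.717) = 0.717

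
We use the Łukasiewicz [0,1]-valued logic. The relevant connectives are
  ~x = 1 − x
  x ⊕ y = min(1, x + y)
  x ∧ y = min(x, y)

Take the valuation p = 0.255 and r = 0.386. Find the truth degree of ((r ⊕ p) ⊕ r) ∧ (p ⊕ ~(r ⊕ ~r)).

r ⊕ p = min(1, 0.386 + 0.255) = min(1, 0.641) = 0.641
(r ⊕ p) ⊕ r = min(1, 0.641 + 0.386) = min(1, 1.027) = 1.000
~r = 1 − 0.386 = 0.614
r ⊕ ~r = min(1, 0.386 + 0.614) = min(1, 1.000) = 1.000
~(r ⊕ ~r) = 1 − 1.000 = 0.000
p ⊕ ~(r ⊕ ~r) = min(1, 0.255 + 0.000) = min(1, 0.255) = 0.255
((r ⊕ p) ⊕ r) ∧ (p ⊕ ~(r ⊕ ~r)) = min(1.000, 0.255) = 0.255

0.255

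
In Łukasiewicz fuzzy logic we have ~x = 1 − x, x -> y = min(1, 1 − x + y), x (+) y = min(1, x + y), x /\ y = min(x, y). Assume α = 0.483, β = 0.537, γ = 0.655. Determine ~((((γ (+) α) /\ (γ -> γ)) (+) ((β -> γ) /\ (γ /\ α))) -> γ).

γ (+) α = min(1, 0.655 + 0.483) = min(1, 1.138) = 1.000
γ -> γ = min(1, 1 − 0.655 + 0.655) = min(1, 1.000) = 1.000
(γ (+) α) /\ (γ -> γ) = min(1.000, 1.000) = 1.000
β -> γ = min(1, 1 − 0.537 + 0.655) = min(1, 1.118) = 1.000
γ /\ α = min(0.655, 0.483) = 0.483
(β -> γ) /\ (γ /\ α) = min(1.000, 0.483) = 0.483
((γ (+) α) /\ (γ -> γ)) (+) ((β -> γ) /\ (γ /\ α)) = min(1, 1.000 + 0.483) = min(1, 1.483) = 1.000
(((γ (+) α) /\ (γ -> γ)) (+) ((β -> γ) /\ (γ /\ α))) -> γ = min(1, 1 − 1.000 + 0.655) = min(1, 0.655) = 0.655
~((((γ (+) α) /\ (γ -> γ)) (+) ((β -> γ) /\ (γ /\ α))) -> γ) = 1 − 0.655 = 0.345

0.345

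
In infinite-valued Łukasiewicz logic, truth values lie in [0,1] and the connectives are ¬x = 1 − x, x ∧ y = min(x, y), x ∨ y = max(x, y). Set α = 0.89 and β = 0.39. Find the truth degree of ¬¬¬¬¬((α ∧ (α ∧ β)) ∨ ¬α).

0.61

α ∧ β = min(0.89, 0.39) = 0.39
α ∧ (α ∧ β) = min(0.89, 0.39) = 0.39
¬α = 1 − 0.89 = 0.11
(α ∧ (α ∧ β)) ∨ ¬α = max(0.39, 0.11) = 0.39
¬((α ∧ (α ∧ β)) ∨ ¬α) = 1 − 0.39 = 0.61
¬¬((α ∧ (α ∧ β)) ∨ ¬α) = 1 − 0.61 = 0.39
¬¬¬((α ∧ (α ∧ β)) ∨ ¬α) = 1 − 0.39 = 0.61
¬¬¬¬((α ∧ (α ∧ β)) ∨ ¬α) = 1 − 0.61 = 0.39
¬¬¬¬¬((α ∧ (α ∧ β)) ∨ ¬α) = 1 − 0.39 = 0.61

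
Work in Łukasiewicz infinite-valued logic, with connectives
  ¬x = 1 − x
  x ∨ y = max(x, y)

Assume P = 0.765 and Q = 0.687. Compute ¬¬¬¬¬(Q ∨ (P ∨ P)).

0.235

P ∨ P = max(0.765, 0.765) = 0.765
Q ∨ (P ∨ P) = max(0.687, 0.765) = 0.765
¬(Q ∨ (P ∨ P)) = 1 − 0.765 = 0.235
¬¬(Q ∨ (P ∨ P)) = 1 − 0.235 = 0.765
¬¬¬(Q ∨ (P ∨ P)) = 1 − 0.765 = 0.235
¬¬¬¬(Q ∨ (P ∨ P)) = 1 − 0.235 = 0.765
¬¬¬¬¬(Q ∨ (P ∨ P)) = 1 − 0.765 = 0.235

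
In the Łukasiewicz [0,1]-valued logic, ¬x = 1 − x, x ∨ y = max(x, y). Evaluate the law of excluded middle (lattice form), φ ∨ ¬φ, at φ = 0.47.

0.53

¬φ = 1 − 0.47 = 0.53
φ ∨ ¬φ = max(0.47, 0.53) = 0.53
(The value 0.53 < 1 shows this instance is not satisfied; not a Ł∞-tautology — its value is max(a, 1−a).)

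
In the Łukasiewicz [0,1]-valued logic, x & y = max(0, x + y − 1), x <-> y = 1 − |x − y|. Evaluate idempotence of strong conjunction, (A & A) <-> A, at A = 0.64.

A & A = max(0, 0.64 + 0.64 − 1) = max(0, 0.28) = 0.28
(A & A) <-> A = 1 − |0.28 − 0.64| = 1 − 0.36 = 0.64
(The value 0.64 < 1 shows this instance is not satisfied; fails in Ł∞ since a ⊗ a = max(0, 2a−1) ≠ a in general.)

0.64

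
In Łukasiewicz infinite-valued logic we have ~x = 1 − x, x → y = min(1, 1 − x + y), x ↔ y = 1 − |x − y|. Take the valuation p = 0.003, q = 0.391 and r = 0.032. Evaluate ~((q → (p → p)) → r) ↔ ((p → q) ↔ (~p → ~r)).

p → p = min(1, 1 − 0.003 + 0.003) = min(1, 1.000) = 1.000
q → (p → p) = min(1, 1 − 0.391 + 1.000) = min(1, 1.609) = 1.000
(q → (p → p)) → r = min(1, 1 − 1.000 + 0.032) = min(1, 0.032) = 0.032
~((q → (p → p)) → r) = 1 − 0.032 = 0.968
p → q = min(1, 1 − 0.003 + 0.391) = min(1, 1.388) = 1.000
~p = 1 − 0.003 = 0.997
~r = 1 − 0.032 = 0.968
~p → ~r = min(1, 1 − 0.997 + 0.968) = min(1, 0.971) = 0.971
(p → q) ↔ (~p → ~r) = 1 − |1.000 − 0.971| = 1 − 0.029 = 0.971
~((q → (p → p)) → r) ↔ ((p → q) ↔ (~p → ~r)) = 1 − |0.968 − 0.971| = 1 − 0.003 = 0.997

0.997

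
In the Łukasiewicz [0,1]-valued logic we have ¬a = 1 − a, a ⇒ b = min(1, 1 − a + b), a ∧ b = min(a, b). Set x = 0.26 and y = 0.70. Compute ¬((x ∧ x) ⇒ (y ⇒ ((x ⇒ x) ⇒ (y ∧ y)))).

x ∧ x = min(0.26, 0.26) = 0.26
x ⇒ x = min(1, 1 − 0.26 + 0.26) = min(1, 1.00) = 1.00
y ∧ y = min(0.70, 0.70) = 0.70
(x ⇒ x) ⇒ (y ∧ y) = min(1, 1 − 1.00 + 0.70) = min(1, 0.70) = 0.70
y ⇒ ((x ⇒ x) ⇒ (y ∧ y)) = min(1, 1 − 0.70 + 0.70) = min(1, 1.00) = 1.00
(x ∧ x) ⇒ (y ⇒ ((x ⇒ x) ⇒ (y ∧ y))) = min(1, 1 − 0.26 + 1.00) = min(1, 1.74) = 1.00
¬((x ∧ x) ⇒ (y ⇒ ((x ⇒ x) ⇒ (y ∧ y)))) = 1 − 1.00 = 0.00

0.00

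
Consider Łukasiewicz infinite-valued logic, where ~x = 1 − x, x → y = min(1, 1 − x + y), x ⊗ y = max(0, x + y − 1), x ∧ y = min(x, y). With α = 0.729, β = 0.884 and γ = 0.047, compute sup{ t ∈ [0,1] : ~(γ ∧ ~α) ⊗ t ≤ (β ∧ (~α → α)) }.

0.931

~α = 1 − 0.729 = 0.271
γ ∧ ~α = min(0.047, 0.271) = 0.047
~(γ ∧ ~α) = 1 − 0.047 = 0.953
So the left factor is ~(γ ∧ ~α) = 0.953.
~α → α = min(1, 1 − 0.271 + 0.729) = min(1, 1.458) = 1.000
β ∧ (~α → α) = min(0.884, 1.000) = 0.884
So the right-hand bound is β ∧ (~α → α) = 0.884.
The residuum of the Łukasiewicz t-norm gives the supremum: min(1, 1 − 0.953 + 0.884).
1 − 0.953 + 0.884 = 0.931, so t = min(1, 0.931) = 0.931.
Check: 0.953 ⊗ 0.931 = max(0, 0.884) = 0.884 ≤ 0.884.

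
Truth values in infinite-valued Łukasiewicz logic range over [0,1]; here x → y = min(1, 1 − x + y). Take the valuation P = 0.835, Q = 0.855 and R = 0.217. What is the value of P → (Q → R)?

0.527

Q → R = min(1, 1 − 0.855 + 0.217) = min(1, 0.362) = 0.362
P → (Q → R) = min(1, 1 − 0.835 + 0.362) = min(1, 0.527) = 0.527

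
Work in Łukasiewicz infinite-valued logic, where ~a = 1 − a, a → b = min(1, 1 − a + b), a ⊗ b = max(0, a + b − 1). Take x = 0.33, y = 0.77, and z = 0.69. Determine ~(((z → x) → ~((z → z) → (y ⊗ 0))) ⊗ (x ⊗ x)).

z → x = min(1, 1 − 0.69 + 0.33) = min(1, 0.64) = 0.64
z → z = min(1, 1 − 0.69 + 0.69) = min(1, 1.00) = 1.00
y ⊗ 0 = max(0, 0.77 + 0.00 − 1) = max(0, -0.23) = 0.00
(z → z) → (y ⊗ 0) = min(1, 1 − 1.00 + 0.00) = min(1, 0.00) = 0.00
~((z → z) → (y ⊗ 0)) = 1 − 0.00 = 1.00
(z → x) → ~((z → z) → (y ⊗ 0)) = min(1, 1 − 0.64 + 1.00) = min(1, 1.36) = 1.00
x ⊗ x = max(0, 0.33 + 0.33 − 1) = max(0, -0.34) = 0.00
((z → x) → ~((z → z) → (y ⊗ 0))) ⊗ (x ⊗ x) = max(0, 1.00 + 0.00 − 1) = max(0, 0.00) = 0.00
~(((z → x) → ~((z → z) → (y ⊗ 0))) ⊗ (x ⊗ x)) = 1 − 0.00 = 1.00

1.00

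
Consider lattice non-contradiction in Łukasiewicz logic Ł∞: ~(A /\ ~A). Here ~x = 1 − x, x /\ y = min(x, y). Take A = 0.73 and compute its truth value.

~A = 1 − 0.73 = 0.27
A /\ ~A = min(0.73, 0.27) = 0.27
~(A /\ ~A) = 1 − 0.27 = 0.73
(The value 0.73 < 1 shows this instance is not satisfied; not a Ł∞-tautology — its value is 1 − min(a, 1−a).)

0.73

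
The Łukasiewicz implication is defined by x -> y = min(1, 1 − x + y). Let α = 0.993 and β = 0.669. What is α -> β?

α -> β = min(1, 1 − 0.993 + 0.669) = min(1, 0.676) = 0.676
For comparison, the Gödel implication (1 if x ≤ y else y) would give 0.669.

0.676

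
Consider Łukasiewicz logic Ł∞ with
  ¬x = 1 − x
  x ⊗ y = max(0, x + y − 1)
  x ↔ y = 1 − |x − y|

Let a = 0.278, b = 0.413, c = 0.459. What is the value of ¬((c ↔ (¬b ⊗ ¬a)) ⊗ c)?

¬b = 1 − 0.413 = 0.587
¬a = 1 − 0.278 = 0.722
¬b ⊗ ¬a = max(0, 0.587 + 0.722 − 1) = max(0, 0.309) = 0.309
c ↔ (¬b ⊗ ¬a) = 1 − |0.459 − 0.309| = 1 − 0.150 = 0.850
(c ↔ (¬b ⊗ ¬a)) ⊗ c = max(0, 0.850 + 0.459 − 1) = max(0, 0.309) = 0.309
¬((c ↔ (¬b ⊗ ¬a)) ⊗ c) = 1 − 0.309 = 0.691

0.691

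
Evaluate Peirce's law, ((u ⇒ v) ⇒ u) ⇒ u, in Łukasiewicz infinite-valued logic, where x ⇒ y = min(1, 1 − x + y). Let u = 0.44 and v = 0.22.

u ⇒ v = min(1, 1 − 0.44 + 0.22) = min(1, 0.78) = 0.78
(u ⇒ v) ⇒ u = min(1, 1 − 0.78 + 0.44) = min(1, 0.66) = 0.66
((u ⇒ v) ⇒ u) ⇒ u = min(1, 1 − 0.66 + 0.44) = min(1, 0.78) = 0.78
(The value 0.78 < 1 shows this instance is not satisfied; not a Ł∞-tautology in general.)

0.78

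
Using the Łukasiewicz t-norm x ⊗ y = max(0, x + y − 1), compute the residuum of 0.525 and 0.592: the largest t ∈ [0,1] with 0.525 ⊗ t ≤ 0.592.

The residuum of the Łukasiewicz t-norm gives the supremum: min(1, 1 − 0.525 + 0.592).
1 − 0.525 + 0.592 = 1.067, so t = min(1, 1.067) = 1.000.
Check: 0.525 ⊗ 1.000 = max(0, 0.525) = 0.525 ≤ 0.592.

1.000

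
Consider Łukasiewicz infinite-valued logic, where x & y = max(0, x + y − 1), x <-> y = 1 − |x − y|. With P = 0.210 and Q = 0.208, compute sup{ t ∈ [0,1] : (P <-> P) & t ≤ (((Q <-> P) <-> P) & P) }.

0.000

P <-> P = 1 − |0.210 − 0.210| = 1 − 0.000 = 1.000
So the left factor is P <-> P = 1.000.
Q <-> P = 1 − |0.208 − 0.210| = 1 − 0.002 = 0.998
(Q <-> P) <-> P = 1 − |0.998 − 0.210| = 1 − 0.788 = 0.212
((Q <-> P) <-> P) & P = max(0, 0.212 + 0.210 − 1) = max(0, -0.578) = 0.000
So the right-hand bound is ((Q <-> P) <-> P) & P = 0.000.
The residuum of the Łukasiewicz t-norm gives the supremum: min(1, 1 − 1.000 + 0.000).
1 − 1.000 + 0.000 = 0.000, so t = min(1, 0.000) = 0.000.
Check: 1.000 & 0.000 = max(0, 0.000) = 0.000 ≤ 0.000.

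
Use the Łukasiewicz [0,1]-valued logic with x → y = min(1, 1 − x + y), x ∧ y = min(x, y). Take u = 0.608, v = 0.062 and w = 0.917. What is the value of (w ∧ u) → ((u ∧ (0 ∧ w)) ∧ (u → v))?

w ∧ u = min(0.917, 0.608) = 0.608
0 ∧ w = min(0.000, 0.917) = 0.000
u ∧ (0 ∧ w) = min(0.608, 0.000) = 0.000
u → v = min(1, 1 − 0.608 + 0.062) = min(1, 0.454) = 0.454
(u ∧ (0 ∧ w)) ∧ (u → v) = min(0.000, 0.454) = 0.000
(w ∧ u) → ((u ∧ (0 ∧ w)) ∧ (u → v)) = min(1, 1 − 0.608 + 0.000) = min(1, 0.392) = 0.392

0.392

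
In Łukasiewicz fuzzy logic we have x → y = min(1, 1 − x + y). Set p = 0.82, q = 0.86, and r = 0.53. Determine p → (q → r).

q → r = min(1, 1 − 0.86 + 0.53) = min(1, 0.67) = 0.67
p → (q → r) = min(1, 1 − 0.82 + 0.67) = min(1, 0.85) = 0.85

0.85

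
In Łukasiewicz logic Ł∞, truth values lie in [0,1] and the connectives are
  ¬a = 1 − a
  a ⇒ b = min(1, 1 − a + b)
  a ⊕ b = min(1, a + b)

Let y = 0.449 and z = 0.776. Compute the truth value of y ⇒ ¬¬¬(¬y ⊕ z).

0.551

¬y = 1 − 0.449 = 0.551
¬y ⊕ z = min(1, 0.551 + 0.776) = min(1, 1.327) = 1.000
¬(¬y ⊕ z) = 1 − 1.000 = 0.000
¬¬(¬y ⊕ z) = 1 − 0.000 = 1.000
¬¬¬(¬y ⊕ z) = 1 − 1.000 = 0.000
y ⇒ ¬¬¬(¬y ⊕ z) = min(1, 1 − 0.449 + 0.000) = min(1, 0.551) = 0.551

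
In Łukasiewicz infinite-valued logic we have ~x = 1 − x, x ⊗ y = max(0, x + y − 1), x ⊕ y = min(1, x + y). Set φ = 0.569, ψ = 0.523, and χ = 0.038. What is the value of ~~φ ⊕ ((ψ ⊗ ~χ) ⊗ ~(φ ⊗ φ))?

0.916

~φ = 1 − 0.569 = 0.431
~~φ = 1 − 0.431 = 0.569
~χ = 1 − 0.038 = 0.962
ψ ⊗ ~χ = max(0, 0.523 + 0.962 − 1) = max(0, 0.485) = 0.485
φ ⊗ φ = max(0, 0.569 + 0.569 − 1) = max(0, 0.138) = 0.138
~(φ ⊗ φ) = 1 − 0.138 = 0.862
(ψ ⊗ ~χ) ⊗ ~(φ ⊗ φ) = max(0, 0.485 + 0.862 − 1) = max(0, 0.347) = 0.347
~~φ ⊕ ((ψ ⊗ ~χ) ⊗ ~(φ ⊗ φ)) = min(1, 0.569 + 0.347) = min(1, 0.916) = 0.916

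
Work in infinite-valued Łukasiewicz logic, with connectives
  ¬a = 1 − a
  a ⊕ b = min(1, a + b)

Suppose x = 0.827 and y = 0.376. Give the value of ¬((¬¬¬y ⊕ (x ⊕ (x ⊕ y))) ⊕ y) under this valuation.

0.000

¬y = 1 − 0.376 = 0.624
¬¬y = 1 − 0.624 = 0.376
¬¬¬y = 1 − 0.376 = 0.624
x ⊕ y = min(1, 0.827 + 0.376) = min(1, 1.203) = 1.000
x ⊕ (x ⊕ y) = min(1, 0.827 + 1.000) = min(1, 1.827) = 1.000
¬¬¬y ⊕ (x ⊕ (x ⊕ y)) = min(1, 0.624 + 1.000) = min(1, 1.624) = 1.000
(¬¬¬y ⊕ (x ⊕ (x ⊕ y))) ⊕ y = min(1, 1.000 + 0.376) = min(1, 1.376) = 1.000
¬((¬¬¬y ⊕ (x ⊕ (x ⊕ y))) ⊕ y) = 1 − 1.000 = 0.000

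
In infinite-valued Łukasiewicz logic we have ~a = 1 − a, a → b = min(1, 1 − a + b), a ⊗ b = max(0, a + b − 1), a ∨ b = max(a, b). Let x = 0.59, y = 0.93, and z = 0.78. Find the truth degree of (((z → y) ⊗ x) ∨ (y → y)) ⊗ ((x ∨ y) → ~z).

0.29

z → y = min(1, 1 − 0.78 + 0.93) = min(1, 1.15) = 1.00
(z → y) ⊗ x = max(0, 1.00 + 0.59 − 1) = max(0, 0.59) = 0.59
y → y = min(1, 1 − 0.93 + 0.93) = min(1, 1.00) = 1.00
((z → y) ⊗ x) ∨ (y → y) = max(0.59, 1.00) = 1.00
x ∨ y = max(0.59, 0.93) = 0.93
~z = 1 − 0.78 = 0.22
(x ∨ y) → ~z = min(1, 1 − 0.93 + 0.22) = min(1, 0.29) = 0.29
(((z → y) ⊗ x) ∨ (y → y)) ⊗ ((x ∨ y) → ~z) = max(0, 1.00 + 0.29 − 1) = max(0, 0.29) = 0.29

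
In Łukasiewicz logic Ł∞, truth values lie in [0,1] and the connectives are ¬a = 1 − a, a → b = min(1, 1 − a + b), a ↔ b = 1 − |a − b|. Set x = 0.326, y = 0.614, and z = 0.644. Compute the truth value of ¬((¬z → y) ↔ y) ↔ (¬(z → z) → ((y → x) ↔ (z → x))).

0.386

¬z = 1 − 0.644 = 0.356
¬z → y = min(1, 1 − 0.356 + 0.614) = min(1, 1.258) = 1.000
(¬z → y) ↔ y = 1 − |1.000 − 0.614| = 1 − 0.386 = 0.614
¬((¬z → y) ↔ y) = 1 − 0.614 = 0.386
z → z = min(1, 1 − 0.644 + 0.644) = min(1, 1.000) = 1.000
¬(z → z) = 1 − 1.000 = 0.000
y → x = min(1, 1 − 0.614 + 0.326) = min(1, 0.712) = 0.712
z → x = min(1, 1 − 0.644 + 0.326) = min(1, 0.682) = 0.682
(y → x) ↔ (z → x) = 1 − |0.712 − 0.682| = 1 − 0.030 = 0.970
¬(z → z) → ((y → x) ↔ (z → x)) = min(1, 1 − 0.000 + 0.970) = min(1, 1.970) = 1.000
¬((¬z → y) ↔ y) ↔ (¬(z → z) → ((y → x) ↔ (z → x))) = 1 − |0.386 − 1.000| = 1 − 0.614 = 0.386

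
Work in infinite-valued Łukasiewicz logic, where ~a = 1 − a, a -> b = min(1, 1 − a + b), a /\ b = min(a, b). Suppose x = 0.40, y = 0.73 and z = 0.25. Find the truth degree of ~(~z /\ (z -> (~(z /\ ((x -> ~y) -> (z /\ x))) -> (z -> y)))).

0.25

~z = 1 − 0.25 = 0.75
~y = 1 − 0.73 = 0.27
x -> ~y = min(1, 1 − 0.40 + 0.27) = min(1, 0.87) = 0.87
z /\ x = min(0.25, 0.40) = 0.25
(x -> ~y) -> (z /\ x) = min(1, 1 − 0.87 + 0.25) = min(1, 0.38) = 0.38
z /\ ((x -> ~y) -> (z /\ x)) = min(0.25, 0.38) = 0.25
~(z /\ ((x -> ~y) -> (z /\ x))) = 1 − 0.25 = 0.75
z -> y = min(1, 1 − 0.25 + 0.73) = min(1, 1.48) = 1.00
~(z /\ ((x -> ~y) -> (z /\ x))) -> (z -> y) = min(1, 1 − 0.75 + 1.00) = min(1, 1.25) = 1.00
z -> (~(z /\ ((x -> ~y) -> (z /\ x))) -> (z -> y)) = min(1, 1 − 0.25 + 1.00) = min(1, 1.75) = 1.00
~z /\ (z -> (~(z /\ ((x -> ~y) -> (z /\ x))) -> (z -> y))) = min(0.75, 1.00) = 0.75
~(~z /\ (z -> (~(z /\ ((x -> ~y) -> (z /\ x))) -> (z -> y)))) = 1 − 0.75 = 0.25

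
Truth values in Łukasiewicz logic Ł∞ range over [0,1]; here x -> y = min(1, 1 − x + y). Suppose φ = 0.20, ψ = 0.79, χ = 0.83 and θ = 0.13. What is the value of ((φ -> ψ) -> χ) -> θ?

φ -> ψ = min(1, 1 − 0.20 + 0.79) = min(1, 1.59) = 1.00
(φ -> ψ) -> χ = min(1, 1 − 1.00 + 0.83) = min(1, 0.83) = 0.83
((φ -> ψ) -> χ) -> θ = min(1, 1 − 0.83 + 0.13) = min(1, 0.30) = 0.30

0.30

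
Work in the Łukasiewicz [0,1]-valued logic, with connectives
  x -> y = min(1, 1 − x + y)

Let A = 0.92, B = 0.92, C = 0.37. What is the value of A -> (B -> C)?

0.53

B -> C = min(1, 1 − 0.92 + 0.37) = min(1, 0.45) = 0.45
A -> (B -> C) = min(1, 1 − 0.92 + 0.45) = min(1, 0.53) = 0.53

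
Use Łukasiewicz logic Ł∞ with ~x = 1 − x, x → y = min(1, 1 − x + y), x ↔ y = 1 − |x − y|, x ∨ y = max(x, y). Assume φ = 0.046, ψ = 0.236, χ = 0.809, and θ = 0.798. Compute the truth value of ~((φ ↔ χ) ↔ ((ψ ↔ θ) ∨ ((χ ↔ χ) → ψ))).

0.201

φ ↔ χ = 1 − |0.046 − 0.809| = 1 − 0.763 = 0.237
ψ ↔ θ = 1 − |0.236 − 0.798| = 1 − 0.562 = 0.438
χ ↔ χ = 1 − |0.809 − 0.809| = 1 − 0.000 = 1.000
(χ ↔ χ) → ψ = min(1, 1 − 1.000 + 0.236) = min(1, 0.236) = 0.236
(ψ ↔ θ) ∨ ((χ ↔ χ) → ψ) = max(0.438, 0.236) = 0.438
(φ ↔ χ) ↔ ((ψ ↔ θ) ∨ ((χ ↔ χ) → ψ)) = 1 − |0.237 − 0.438| = 1 − 0.201 = 0.799
~((φ ↔ χ) ↔ ((ψ ↔ θ) ∨ ((χ ↔ χ) → ψ))) = 1 − 0.799 = 0.201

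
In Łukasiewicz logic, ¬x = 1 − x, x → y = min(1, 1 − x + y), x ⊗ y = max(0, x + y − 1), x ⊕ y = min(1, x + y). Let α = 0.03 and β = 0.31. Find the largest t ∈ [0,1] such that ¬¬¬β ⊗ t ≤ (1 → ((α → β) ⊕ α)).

1.00

¬β = 1 − 0.31 = 0.69
¬¬β = 1 − 0.69 = 0.31
¬¬¬β = 1 − 0.31 = 0.69
So the left factor is ¬¬¬β = 0.69.
α → β = min(1, 1 − 0.03 + 0.31) = min(1, 1.28) = 1.00
(α → β) ⊕ α = min(1, 1.00 + 0.03) = min(1, 1.03) = 1.00
1 → ((α → β) ⊕ α) = min(1, 1 − 1.00 + 1.00) = min(1, 1.00) = 1.00
So the right-hand bound is 1 → ((α → β) ⊕ α) = 1.00.
The residuum of the Łukasiewicz t-norm gives the supremum: min(1, 1 − 0.69 + 1.00).
1 − 0.69 + 1.00 = 1.31, so t = min(1, 1.31) = 1.00.
Check: 0.69 ⊗ 1.00 = max(0, 0.69) = 0.69 ≤ 1.00.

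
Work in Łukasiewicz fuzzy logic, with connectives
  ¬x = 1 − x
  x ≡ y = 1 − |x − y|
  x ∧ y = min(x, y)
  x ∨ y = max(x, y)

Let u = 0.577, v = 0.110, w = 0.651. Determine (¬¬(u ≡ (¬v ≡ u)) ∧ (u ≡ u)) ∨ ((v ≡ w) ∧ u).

0.890

¬v = 1 − 0.110 = 0.890
¬v ≡ u = 1 − |0.890 − 0.577| = 1 − 0.313 = 0.687
u ≡ (¬v ≡ u) = 1 − |0.577 − 0.687| = 1 − 0.110 = 0.890
¬(u ≡ (¬v ≡ u)) = 1 − 0.890 = 0.110
¬¬(u ≡ (¬v ≡ u)) = 1 − 0.110 = 0.890
u ≡ u = 1 − |0.577 − 0.577| = 1 − 0.000 = 1.000
¬¬(u ≡ (¬v ≡ u)) ∧ (u ≡ u) = min(0.890, 1.000) = 0.890
v ≡ w = 1 − |0.110 − 0.651| = 1 − 0.541 = 0.459
(v ≡ w) ∧ u = min(0.459, 0.577) = 0.459
(¬¬(u ≡ (¬v ≡ u)) ∧ (u ≡ u)) ∨ ((v ≡ w) ∧ u) = max(0.890, 0.459) = 0.890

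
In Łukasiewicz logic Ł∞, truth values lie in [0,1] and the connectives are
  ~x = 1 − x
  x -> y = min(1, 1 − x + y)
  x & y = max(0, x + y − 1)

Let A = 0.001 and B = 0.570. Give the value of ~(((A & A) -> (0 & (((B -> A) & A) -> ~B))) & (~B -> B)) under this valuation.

A & A = max(0, 0.001 + 0.001 − 1) = max(0, -0.998) = 0.000
B -> A = min(1, 1 − 0.570 + 0.001) = min(1, 0.431) = 0.431
(B -> A) & A = max(0, 0.431 + 0.001 − 1) = max(0, -0.568) = 0.000
~B = 1 − 0.570 = 0.430
((B -> A) & A) -> ~B = min(1, 1 − 0.000 + 0.430) = min(1, 1.430) = 1.000
0 & (((B -> A) & A) -> ~B) = max(0, 0.000 + 1.000 − 1) = max(0, 0.000) = 0.000
(A & A) -> (0 & (((B -> A) & A) -> ~B)) = min(1, 1 − 0.000 + 0.000) = min(1, 1.000) = 1.000
~B -> B = min(1, 1 − 0.430 + 0.570) = min(1, 1.140) = 1.000
((A & A) -> (0 & (((B -> A) & A) -> ~B))) & (~B -> B) = max(0, 1.000 + 1.000 − 1) = max(0, 1.000) = 1.000
~(((A & A) -> (0 & (((B -> A) & A) -> ~B))) & (~B -> B)) = 1 − 1.000 = 0.000

0.000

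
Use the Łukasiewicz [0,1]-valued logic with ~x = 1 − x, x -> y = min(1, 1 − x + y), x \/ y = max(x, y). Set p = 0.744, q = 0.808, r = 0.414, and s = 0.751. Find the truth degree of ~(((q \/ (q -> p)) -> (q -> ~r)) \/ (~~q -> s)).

q -> p = min(1, 1 − 0.808 + 0.744) = min(1, 0.936) = 0.936
q \/ (q -> p) = max(0.808, 0.936) = 0.936
~r = 1 − 0.414 = 0.586
q -> ~r = min(1, 1 − 0.808 + 0.586) = min(1, 0.778) = 0.778
(q \/ (q -> p)) -> (q -> ~r) = min(1, 1 − 0.936 + 0.778) = min(1, 0.842) = 0.842
~q = 1 − 0.808 = 0.192
~~q = 1 − 0.192 = 0.808
~~q -> s = min(1, 1 − 0.808 + 0.751) = min(1, 0.943) = 0.943
((q \/ (q -> p)) -> (q -> ~r)) \/ (~~q -> s) = max(0.842, 0.943) = 0.943
~(((q \/ (q -> p)) -> (q -> ~r)) \/ (~~q -> s)) = 1 − 0.943 = 0.057

0.057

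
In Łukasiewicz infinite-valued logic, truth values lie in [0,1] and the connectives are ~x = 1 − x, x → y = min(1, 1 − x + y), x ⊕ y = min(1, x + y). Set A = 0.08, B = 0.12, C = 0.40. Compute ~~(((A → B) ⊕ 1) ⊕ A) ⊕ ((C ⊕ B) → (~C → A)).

1.00

A → B = min(1, 1 − 0.08 + 0.12) = min(1, 1.04) = 1.00
(A → B) ⊕ 1 = min(1, 1.00 + 1.00) = min(1, 2.00) = 1.00
((A → B) ⊕ 1) ⊕ A = min(1, 1.00 + 0.08) = min(1, 1.08) = 1.00
~(((A → B) ⊕ 1) ⊕ A) = 1 − 1.00 = 0.00
~~(((A → B) ⊕ 1) ⊕ A) = 1 − 0.00 = 1.00
C ⊕ B = min(1, 0.40 + 0.12) = min(1, 0.52) = 0.52
~C = 1 − 0.40 = 0.60
~C → A = min(1, 1 − 0.60 + 0.08) = min(1, 0.48) = 0.48
(C ⊕ B) → (~C → A) = min(1, 1 − 0.52 + 0.48) = min(1, 0.96) = 0.96
~~(((A → B) ⊕ 1) ⊕ A) ⊕ ((C ⊕ B) → (~C → A)) = min(1, 1.00 + 0.96) = min(1, 1.96) = 1.00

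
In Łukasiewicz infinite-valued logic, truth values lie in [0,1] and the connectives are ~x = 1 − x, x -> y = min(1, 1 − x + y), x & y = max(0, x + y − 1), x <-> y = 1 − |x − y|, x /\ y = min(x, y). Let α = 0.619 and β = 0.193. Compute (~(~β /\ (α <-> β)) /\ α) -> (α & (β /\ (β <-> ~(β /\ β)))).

0.574

~β = 1 − 0.193 = 0.807
α <-> β = 1 − |0.619 − 0.193| = 1 − 0.426 = 0.574
~β /\ (α <-> β) = min(0.807, 0.574) = 0.574
~(~β /\ (α <-> β)) = 1 − 0.574 = 0.426
~(~β /\ (α <-> β)) /\ α = min(0.426, 0.619) = 0.426
β /\ β = min(0.193, 0.193) = 0.193
~(β /\ β) = 1 − 0.193 = 0.807
β <-> ~(β /\ β) = 1 − |0.193 − 0.807| = 1 − 0.614 = 0.386
β /\ (β <-> ~(β /\ β)) = min(0.193, 0.386) = 0.193
α & (β /\ (β <-> ~(β /\ β))) = max(0, 0.619 + 0.193 − 1) = max(0, -0.188) = 0.000
(~(~β /\ (α <-> β)) /\ α) -> (α & (β /\ (β <-> ~(β /\ β)))) = min(1, 1 − 0.426 + 0.000) = min(1, 0.574) = 0.574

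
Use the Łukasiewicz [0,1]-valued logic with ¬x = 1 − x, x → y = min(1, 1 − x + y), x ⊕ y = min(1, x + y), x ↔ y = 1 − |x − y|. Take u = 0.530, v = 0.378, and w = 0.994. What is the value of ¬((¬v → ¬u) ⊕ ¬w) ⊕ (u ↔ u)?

1.000

¬v = 1 − 0.378 = 0.622
¬u = 1 − 0.530 = 0.470
¬v → ¬u = min(1, 1 − 0.622 + 0.470) = min(1, 0.848) = 0.848
¬w = 1 − 0.994 = 0.006
(¬v → ¬u) ⊕ ¬w = min(1, 0.848 + 0.006) = min(1, 0.854) = 0.854
¬((¬v → ¬u) ⊕ ¬w) = 1 − 0.854 = 0.146
u ↔ u = 1 − |0.530 − 0.530| = 1 − 0.000 = 1.000
¬((¬v → ¬u) ⊕ ¬w) ⊕ (u ↔ u) = min(1, 0.146 + 1.000) = min(1, 1.146) = 1.000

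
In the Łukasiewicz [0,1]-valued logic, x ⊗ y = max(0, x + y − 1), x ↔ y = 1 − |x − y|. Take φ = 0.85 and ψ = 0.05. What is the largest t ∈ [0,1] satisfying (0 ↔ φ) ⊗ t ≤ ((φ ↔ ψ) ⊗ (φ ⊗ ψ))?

0.85

0 ↔ φ = 1 − |0.00 − 0.85| = 1 − 0.85 = 0.15
So the left factor is 0 ↔ φ = 0.15.
φ ↔ ψ = 1 − |0.85 − 0.05| = 1 − 0.80 = 0.20
φ ⊗ ψ = max(0, 0.85 + 0.05 − 1) = max(0, -0.10) = 0.00
(φ ↔ ψ) ⊗ (φ ⊗ ψ) = max(0, 0.20 + 0.00 − 1) = max(0, -0.80) = 0.00
So the right-hand bound is (φ ↔ ψ) ⊗ (φ ⊗ ψ) = 0.00.
The residuum of the Łukasiewicz t-norm gives the supremum: min(1, 1 − 0.15 + 0.00).
1 − 0.15 + 0.00 = 0.85, so t = min(1, 0.85) = 0.85.
Check: 0.15 ⊗ 0.85 = max(0, 0.00) = 0.00 ≤ 0.00.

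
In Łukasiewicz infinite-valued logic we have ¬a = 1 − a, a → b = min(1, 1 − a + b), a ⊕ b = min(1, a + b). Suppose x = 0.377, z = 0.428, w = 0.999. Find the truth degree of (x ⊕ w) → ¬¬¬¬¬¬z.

0.428

x ⊕ w = min(1, 0.377 + 0.999) = min(1, 1.376) = 1.000
¬z = 1 − 0.428 = 0.572
¬¬z = 1 − 0.572 = 0.428
¬¬¬z = 1 − 0.428 = 0.572
¬¬¬¬z = 1 − 0.572 = 0.428
¬¬¬¬¬z = 1 − 0.428 = 0.572
¬¬¬¬¬¬z = 1 − 0.572 = 0.428
(x ⊕ w) → ¬¬¬¬¬¬z = min(1, 1 − 1.000 + 0.428) = min(1, 0.428) = 0.428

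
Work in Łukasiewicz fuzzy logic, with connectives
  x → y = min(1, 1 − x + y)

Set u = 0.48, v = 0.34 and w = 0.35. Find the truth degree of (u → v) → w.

0.49

u → v = min(1, 1 − 0.48 + 0.34) = min(1, 0.86) = 0.86
(u → v) → w = min(1, 1 − 0.86 + 0.35) = min(1, 0.49) = 0.49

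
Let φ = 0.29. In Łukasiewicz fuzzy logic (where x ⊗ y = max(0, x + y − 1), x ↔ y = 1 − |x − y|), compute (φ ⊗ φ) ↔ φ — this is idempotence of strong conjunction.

0.71

φ ⊗ φ = max(0, 0.29 + 0.29 − 1) = max(0, -0.42) = 0.00
(φ ⊗ φ) ↔ φ = 1 − |0.00 − 0.29| = 1 − 0.29 = 0.71
(The value 0.71 < 1 shows this instance is not satisfied; fails in Ł∞ since a ⊗ a = max(0, 2a−1) ≠ a in general.)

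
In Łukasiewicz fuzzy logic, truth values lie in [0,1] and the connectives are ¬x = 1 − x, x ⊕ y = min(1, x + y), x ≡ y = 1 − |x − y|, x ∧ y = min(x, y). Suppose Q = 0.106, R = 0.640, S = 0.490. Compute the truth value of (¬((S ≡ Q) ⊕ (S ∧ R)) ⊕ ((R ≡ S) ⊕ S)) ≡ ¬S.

S ≡ Q = 1 − |0.490 − 0.106| = 1 − 0.384 = 0.616
S ∧ R = min(0.490, 0.640) = 0.490
(S ≡ Q) ⊕ (S ∧ R) = min(1, 0.616 + 0.490) = min(1, 1.106) = 1.000
¬((S ≡ Q) ⊕ (S ∧ R)) = 1 − 1.000 = 0.000
R ≡ S = 1 − |0.640 − 0.490| = 1 − 0.150 = 0.850
(R ≡ S) ⊕ S = min(1, 0.850 + 0.490) = min(1, 1.340) = 1.000
¬((S ≡ Q) ⊕ (S ∧ R)) ⊕ ((R ≡ S) ⊕ S) = min(1, 0.000 + 1.000) = min(1, 1.000) = 1.000
¬S = 1 − 0.490 = 0.510
(¬((S ≡ Q) ⊕ (S ∧ R)) ⊕ ((R ≡ S) ⊕ S)) ≡ ¬S = 1 − |1.000 − 0.510| = 1 − 0.490 = 0.510

0.510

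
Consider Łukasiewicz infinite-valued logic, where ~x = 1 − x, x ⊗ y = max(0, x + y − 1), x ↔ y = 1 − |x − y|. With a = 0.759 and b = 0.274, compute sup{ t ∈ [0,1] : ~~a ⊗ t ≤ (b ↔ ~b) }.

0.789

~a = 1 − 0.759 = 0.241
~~a = 1 − 0.241 = 0.759
So the left factor is ~~a = 0.759.
~b = 1 − 0.274 = 0.726
b ↔ ~b = 1 − |0.274 − 0.726| = 1 − 0.452 = 0.548
So the right-hand bound is b ↔ ~b = 0.548.
The residuum of the Łukasiewicz t-norm gives the supremum: min(1, 1 − 0.759 + 0.548).
1 − 0.759 + 0.548 = 0.789, so t = min(1, 0.789) = 0.789.
Check: 0.759 ⊗ 0.789 = max(0, 0.548) = 0.548 ≤ 0.548.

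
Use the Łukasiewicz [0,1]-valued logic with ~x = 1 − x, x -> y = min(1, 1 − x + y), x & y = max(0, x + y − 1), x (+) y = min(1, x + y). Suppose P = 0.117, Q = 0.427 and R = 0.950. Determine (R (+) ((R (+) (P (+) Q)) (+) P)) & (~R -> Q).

1.000

P (+) Q = min(1, 0.117 + 0.427) = min(1, 0.544) = 0.544
R (+) (P (+) Q) = min(1, 0.950 + 0.544) = min(1, 1.494) = 1.000
(R (+) (P (+) Q)) (+) P = min(1, 1.000 + 0.117) = min(1, 1.117) = 1.000
R (+) ((R (+) (P (+) Q)) (+) P) = min(1, 0.950 + 1.000) = min(1, 1.950) = 1.000
~R = 1 − 0.950 = 0.050
~R -> Q = min(1, 1 − 0.050 + 0.427) = min(1, 1.377) = 1.000
(R (+) ((R (+) (P (+) Q)) (+) P)) & (~R -> Q) = max(0, 1.000 + 1.000 − 1) = max(0, 1.000) = 1.000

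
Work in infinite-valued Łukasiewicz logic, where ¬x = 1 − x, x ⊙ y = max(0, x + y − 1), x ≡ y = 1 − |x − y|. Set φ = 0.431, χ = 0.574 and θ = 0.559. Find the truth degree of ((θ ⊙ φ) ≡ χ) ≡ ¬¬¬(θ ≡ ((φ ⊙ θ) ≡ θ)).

θ ⊙ φ = max(0, 0.559 + 0.431 − 1) = max(0, -0.010) = 0.000
(θ ⊙ φ) ≡ χ = 1 − |0.000 − 0.574| = 1 − 0.574 = 0.426
φ ⊙ θ = max(0, 0.431 + 0.559 − 1) = max(0, -0.010) = 0.000
(φ ⊙ θ) ≡ θ = 1 − |0.000 − 0.559| = 1 − 0.559 = 0.441
θ ≡ ((φ ⊙ θ) ≡ θ) = 1 − |0.559 − 0.441| = 1 − 0.118 = 0.882
¬(θ ≡ ((φ ⊙ θ) ≡ θ)) = 1 − 0.882 = 0.118
¬¬(θ ≡ ((φ ⊙ θ) ≡ θ)) = 1 − 0.118 = 0.882
¬¬¬(θ ≡ ((φ ⊙ θ) ≡ θ)) = 1 − 0.882 = 0.118
((θ ⊙ φ) ≡ χ) ≡ ¬¬¬(θ ≡ ((φ ⊙ θ) ≡ θ)) = 1 − |0.426 − 0.118| = 1 − 0.308 = 0.692

0.692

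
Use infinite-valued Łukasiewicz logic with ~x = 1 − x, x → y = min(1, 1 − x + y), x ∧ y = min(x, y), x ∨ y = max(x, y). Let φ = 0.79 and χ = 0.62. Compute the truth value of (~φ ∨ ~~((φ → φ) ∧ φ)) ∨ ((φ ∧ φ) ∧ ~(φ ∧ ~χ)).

0.79

~φ = 1 − 0.79 = 0.21
φ → φ = min(1, 1 − 0.79 + 0.79) = min(1, 1.00) = 1.00
(φ → φ) ∧ φ = min(1.00, 0.79) = 0.79
~((φ → φ) ∧ φ) = 1 − 0.79 = 0.21
~~((φ → φ) ∧ φ) = 1 − 0.21 = 0.79
~φ ∨ ~~((φ → φ) ∧ φ) = max(0.21, 0.79) = 0.79
φ ∧ φ = min(0.79, 0.79) = 0.79
~χ = 1 − 0.62 = 0.38
φ ∧ ~χ = min(0.79, 0.38) = 0.38
~(φ ∧ ~χ) = 1 − 0.38 = 0.62
(φ ∧ φ) ∧ ~(φ ∧ ~χ) = min(0.79, 0.62) = 0.62
(~φ ∨ ~~((φ → φ) ∧ φ)) ∨ ((φ ∧ φ) ∧ ~(φ ∧ ~χ)) = max(0.79, 0.62) = 0.79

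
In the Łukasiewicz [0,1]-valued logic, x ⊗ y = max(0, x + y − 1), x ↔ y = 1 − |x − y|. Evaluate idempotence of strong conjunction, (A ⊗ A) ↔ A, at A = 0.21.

A ⊗ A = max(0, 0.21 + 0.21 − 1) = max(0, -0.58) = 0.00
(A ⊗ A) ↔ A = 1 − |0.00 − 0.21| = 1 − 0.21 = 0.79
(The value 0.79 < 1 shows this instance is not satisfied; fails in Ł∞ since a ⊗ a = max(0, 2a−1) ≠ a in general.)

0.79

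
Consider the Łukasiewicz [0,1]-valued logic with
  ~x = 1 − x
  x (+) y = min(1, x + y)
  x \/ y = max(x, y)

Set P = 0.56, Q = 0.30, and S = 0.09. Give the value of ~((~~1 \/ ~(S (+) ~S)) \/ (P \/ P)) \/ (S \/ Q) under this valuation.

~1 = 1 − 1.00 = 0.00
~~1 = 1 − 0.00 = 1.00
~S = 1 − 0.09 = 0.91
S (+) ~S = min(1, 0.09 + 0.91) = min(1, 1.00) = 1.00
~(S (+) ~S) = 1 − 1.00 = 0.00
~~1 \/ ~(S (+) ~S) = max(1.00, 0.00) = 1.00
P \/ P = max(0.56, 0.56) = 0.56
(~~1 \/ ~(S (+) ~S)) \/ (P \/ P) = max(1.00, 0.56) = 1.00
~((~~1 \/ ~(S (+) ~S)) \/ (P \/ P)) = 1 − 1.00 = 0.00
S \/ Q = max(0.09, 0.30) = 0.30
~((~~1 \/ ~(S (+) ~S)) \/ (P \/ P)) \/ (S \/ Q) = max(0.00, 0.30) = 0.30

0.30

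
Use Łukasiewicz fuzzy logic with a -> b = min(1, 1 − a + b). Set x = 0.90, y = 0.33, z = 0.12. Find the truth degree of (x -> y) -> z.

x -> y = min(1, 1 − 0.90 + 0.33) = min(1, 0.43) = 0.43
(x -> y) -> z = min(1, 1 − 0.43 + 0.12) = min(1, 0.69) = 0.69

0.69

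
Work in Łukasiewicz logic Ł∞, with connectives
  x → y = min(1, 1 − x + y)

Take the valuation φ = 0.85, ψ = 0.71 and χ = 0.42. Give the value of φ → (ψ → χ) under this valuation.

0.86

ψ → χ = min(1, 1 − 0.71 + 0.42) = min(1, 0.71) = 0.71
φ → (ψ → χ) = min(1, 1 − 0.85 + 0.71) = min(1, 0.86) = 0.86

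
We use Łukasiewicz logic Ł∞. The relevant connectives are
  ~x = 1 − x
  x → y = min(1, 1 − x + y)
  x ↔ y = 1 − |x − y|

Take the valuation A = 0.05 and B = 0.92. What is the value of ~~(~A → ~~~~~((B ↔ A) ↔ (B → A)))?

~A = 1 − 0.05 = 0.95
B ↔ A = 1 − |0.92 − 0.05| = 1 − 0.87 = 0.13
B → A = min(1, 1 − 0.92 + 0.05) = min(1, 0.13) = 0.13
(B ↔ A) ↔ (B → A) = 1 − |0.13 − 0.13| = 1 − 0.00 = 1.00
~((B ↔ A) ↔ (B → A)) = 1 − 1.00 = 0.00
~~((B ↔ A) ↔ (B → A)) = 1 − 0.00 = 1.00
~~~((B ↔ A) ↔ (B → A)) = 1 − 1.00 = 0.00
~~~~((B ↔ A) ↔ (B → A)) = 1 − 0.00 = 1.00
~~~~~((B ↔ A) ↔ (B → A)) = 1 − 1.00 = 0.00
~A → ~~~~~((B ↔ A) ↔ (B → A)) = min(1, 1 − 0.95 + 0.00) = min(1, 0.05) = 0.05
~(~A → ~~~~~((B ↔ A) ↔ (B → A))) = 1 − 0.05 = 0.95
~~(~A → ~~~~~((B ↔ A) ↔ (B → A))) = 1 − 0.95 = 0.05

0.05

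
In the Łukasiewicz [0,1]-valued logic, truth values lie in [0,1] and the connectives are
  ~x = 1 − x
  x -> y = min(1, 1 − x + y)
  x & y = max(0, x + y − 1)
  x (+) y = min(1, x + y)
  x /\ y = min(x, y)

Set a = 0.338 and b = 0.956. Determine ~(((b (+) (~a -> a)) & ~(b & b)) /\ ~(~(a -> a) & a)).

~a = 1 − 0.338 = 0.662
~a -> a = min(1, 1 − 0.662 + 0.338) = min(1, 0.676) = 0.676
b (+) (~a -> a) = min(1, 0.956 + 0.676) = min(1, 1.632) = 1.000
b & b = max(0, 0.956 + 0.956 − 1) = max(0, 0.912) = 0.912
~(b & b) = 1 − 0.912 = 0.088
(b (+) (~a -> a)) & ~(b & b) = max(0, 1.000 + 0.088 − 1) = max(0, 0.088) = 0.088
a -> a = min(1, 1 − 0.338 + 0.338) = min(1, 1.000) = 1.000
~(a -> a) = 1 − 1.000 = 0.000
~(a -> a) & a = max(0, 0.000 + 0.338 − 1) = max(0, -0.662) = 0.000
~(~(a -> a) & a) = 1 − 0.000 = 1.000
((b (+) (~a -> a)) & ~(b & b)) /\ ~(~(a -> a) & a) = min(0.088, 1.000) = 0.088
~(((b (+) (~a -> a)) & ~(b & b)) /\ ~(~(a -> a) & a)) = 1 − 0.088 = 0.912

0.912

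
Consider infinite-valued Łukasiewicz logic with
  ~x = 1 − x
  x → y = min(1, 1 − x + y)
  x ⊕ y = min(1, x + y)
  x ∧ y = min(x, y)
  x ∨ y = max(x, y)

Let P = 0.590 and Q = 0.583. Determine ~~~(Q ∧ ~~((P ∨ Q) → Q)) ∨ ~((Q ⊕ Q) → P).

0.417

P ∨ Q = max(0.590, 0.583) = 0.590
(P ∨ Q) → Q = min(1, 1 − 0.590 + 0.583) = min(1, 0.993) = 0.993
~((P ∨ Q) → Q) = 1 − 0.993 = 0.007
~~((P ∨ Q) → Q) = 1 − 0.007 = 0.993
Q ∧ ~~((P ∨ Q) → Q) = min(0.583, 0.993) = 0.583
~(Q ∧ ~~((P ∨ Q) → Q)) = 1 − 0.583 = 0.417
~~(Q ∧ ~~((P ∨ Q) → Q)) = 1 − 0.417 = 0.583
~~~(Q ∧ ~~((P ∨ Q) → Q)) = 1 − 0.583 = 0.417
Q ⊕ Q = min(1, 0.583 + 0.583) = min(1, 1.166) = 1.000
(Q ⊕ Q) → P = min(1, 1 − 1.000 + 0.590) = min(1, 0.590) = 0.590
~((Q ⊕ Q) → P) = 1 − 0.590 = 0.410
~~~(Q ∧ ~~((P ∨ Q) → Q)) ∨ ~((Q ⊕ Q) → P) = max(0.417, 0.410) = 0.417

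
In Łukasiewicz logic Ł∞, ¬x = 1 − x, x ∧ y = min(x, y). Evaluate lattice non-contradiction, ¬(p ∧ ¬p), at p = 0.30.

¬p = 1 − 0.30 = 0.70
p ∧ ¬p = min(0.30, 0.70) = 0.30
¬(p ∧ ¬p) = 1 − 0.30 = 0.70
(The value 0.70 < 1 shows this instance is not satisfied; not a Ł∞-tautology — its value is 1 − min(a, 1−a).)

0.70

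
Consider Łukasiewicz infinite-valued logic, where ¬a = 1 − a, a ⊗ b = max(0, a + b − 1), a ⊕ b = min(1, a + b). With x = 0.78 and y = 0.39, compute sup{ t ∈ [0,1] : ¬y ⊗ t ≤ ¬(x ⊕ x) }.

0.39

¬y = 1 − 0.39 = 0.61
So the left factor is ¬y = 0.61.
x ⊕ x = min(1, 0.78 + 0.78) = min(1, 1.56) = 1.00
¬(x ⊕ x) = 1 − 1.00 = 0.00
So the right-hand bound is ¬(x ⊕ x) = 0.00.
The residuum of the Łukasiewicz t-norm gives the supremum: min(1, 1 − 0.61 + 0.00).
1 − 0.61 + 0.00 = 0.39, so t = min(1, 0.39) = 0.39.
Check: 0.61 ⊗ 0.39 = max(0, 0.00) = 0.00 ≤ 0.00.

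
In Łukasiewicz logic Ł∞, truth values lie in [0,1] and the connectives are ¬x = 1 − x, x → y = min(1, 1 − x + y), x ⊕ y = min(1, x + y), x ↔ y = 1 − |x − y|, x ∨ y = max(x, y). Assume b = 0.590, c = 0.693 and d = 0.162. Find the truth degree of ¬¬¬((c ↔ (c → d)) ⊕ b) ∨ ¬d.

c → d = min(1, 1 − 0.693 + 0.162) = min(1, 0.469) = 0.469
c ↔ (c → d) = 1 − |0.693 − 0.469| = 1 − 0.224 = 0.776
(c ↔ (c → d)) ⊕ b = min(1, 0.776 + 0.590) = min(1, 1.366) = 1.000
¬((c ↔ (c → d)) ⊕ b) = 1 − 1.000 = 0.000
¬¬((c ↔ (c → d)) ⊕ b) = 1 − 0.000 = 1.000
¬¬¬((c ↔ (c → d)) ⊕ b) = 1 − 1.000 = 0.000
¬d = 1 − 0.162 = 0.838
¬¬¬((c ↔ (c → d)) ⊕ b) ∨ ¬d = max(0.000, 0.838) = 0.838

0.838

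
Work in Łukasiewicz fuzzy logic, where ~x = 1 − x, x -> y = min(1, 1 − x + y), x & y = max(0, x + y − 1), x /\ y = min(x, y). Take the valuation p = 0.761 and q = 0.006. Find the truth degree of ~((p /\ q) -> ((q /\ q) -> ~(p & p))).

0.000

p /\ q = min(0.761, 0.006) = 0.006
q /\ q = min(0.006, 0.006) = 0.006
p & p = max(0, 0.761 + 0.761 − 1) = max(0, 0.522) = 0.522
~(p & p) = 1 − 0.522 = 0.478
(q /\ q) -> ~(p & p) = min(1, 1 − 0.006 + 0.478) = min(1, 1.472) = 1.000
(p /\ q) -> ((q /\ q) -> ~(p & p)) = min(1, 1 − 0.006 + 1.000) = min(1, 1.994) = 1.000
~((p /\ q) -> ((q /\ q) -> ~(p & p))) = 1 − 1.000 = 0.000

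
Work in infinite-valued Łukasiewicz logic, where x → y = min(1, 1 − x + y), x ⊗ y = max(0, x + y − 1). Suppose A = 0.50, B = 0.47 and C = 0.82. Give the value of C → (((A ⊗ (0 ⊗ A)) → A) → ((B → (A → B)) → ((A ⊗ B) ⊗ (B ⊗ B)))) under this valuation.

0.18

0 ⊗ A = max(0, 0.00 + 0.50 − 1) = max(0, -0.50) = 0.00
A ⊗ (0 ⊗ A) = max(0, 0.50 + 0.00 − 1) = max(0, -0.50) = 0.00
(A ⊗ (0 ⊗ A)) → A = min(1, 1 − 0.00 + 0.50) = min(1, 1.50) = 1.00
A → B = min(1, 1 − 0.50 + 0.47) = min(1, 0.97) = 0.97
B → (A → B) = min(1, 1 − 0.47 + 0.97) = min(1, 1.50) = 1.00
A ⊗ B = max(0, 0.50 + 0.47 − 1) = max(0, -0.03) = 0.00
B ⊗ B = max(0, 0.47 + 0.47 − 1) = max(0, -0.06) = 0.00
(A ⊗ B) ⊗ (B ⊗ B) = max(0, 0.00 + 0.00 − 1) = max(0, -1.00) = 0.00
(B → (A → B)) → ((A ⊗ B) ⊗ (B ⊗ B)) = min(1, 1 − 1.00 + 0.00) = min(1, 0.00) = 0.00
((A ⊗ (0 ⊗ A)) → A) → ((B → (A → B)) → ((A ⊗ B) ⊗ (B ⊗ B))) = min(1, 1 − 1.00 + 0.00) = min(1, 0.00) = 0.00
C → (((A ⊗ (0 ⊗ A)) → A) → ((B → (A → B)) → ((A ⊗ B) ⊗ (B ⊗ B)))) = min(1, 1 − 0.82 + 0.00) = min(1, 0.18) = 0.18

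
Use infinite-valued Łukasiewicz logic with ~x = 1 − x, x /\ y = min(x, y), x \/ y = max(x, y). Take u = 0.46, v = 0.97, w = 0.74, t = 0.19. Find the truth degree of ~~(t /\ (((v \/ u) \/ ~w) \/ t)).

v \/ u = max(0.97, 0.46) = 0.97
~w = 1 − 0.74 = 0.26
(v \/ u) \/ ~w = max(0.97, 0.26) = 0.97
((v \/ u) \/ ~w) \/ t = max(0.97, 0.19) = 0.97
t /\ (((v \/ u) \/ ~w) \/ t) = min(0.19, 0.97) = 0.19
~(t /\ (((v \/ u) \/ ~w) \/ t)) = 1 − 0.19 = 0.81
~~(t /\ (((v \/ u) \/ ~w) \/ t)) = 1 − 0.81 = 0.19

0.19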